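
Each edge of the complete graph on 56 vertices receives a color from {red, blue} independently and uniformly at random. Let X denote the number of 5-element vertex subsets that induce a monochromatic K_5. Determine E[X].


Let X = Σ_S X_S over the C(56, 5) = 3819816 subsets S of size 5, where X_S = 1 if the K_5 on S is monochromatic.
For a fixed S, the K_5 on S has C(5, 2) = 10 edges. P[all 10 edges red] = (1/2)^10, and likewise for blue, so P[monochromatic] = 2·(1/2)^10 = 2^{1 − 10} = 1/512.
By linearity: E[X] = C(56, 5) · 2^{1 − 10} = 3819816 · 1/512 = 477477/64.
Numerically: E[X] ≈ 7460.57812.

E[X] = C(56,5)·2^(1−C(5,2)) = 477477/64 ≈ 7460.57812.


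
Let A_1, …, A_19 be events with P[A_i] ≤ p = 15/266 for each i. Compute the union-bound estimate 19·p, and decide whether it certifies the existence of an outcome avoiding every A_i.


Union bound: P[∪_{i=1}^{19} A_i] ≤ Σ_i P[A_i] ≤ 19·p = 19·(15/266) = 15/14.
Numerically: 15/14 ≈ 1.071.
Is 15/14 < 1? NO.
Since the bound 15/14 is ≥ 1, the union bound is uninformative here; it does NOT by itself certify existence.

19·p = 15/14 ≈ 1.071; existence NOT certified by the union bound.


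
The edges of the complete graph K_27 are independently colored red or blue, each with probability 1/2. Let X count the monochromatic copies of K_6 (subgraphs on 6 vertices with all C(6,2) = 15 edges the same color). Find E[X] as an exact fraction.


Let X = Σ_S X_S over the C(27, 6) = 296010 subsets S of size 6, where X_S = 1 if the K_6 on S is monochromatic.
For a fixed S, the K_6 on S has C(6, 2) = 15 edges. P[all 15 edges red] = (1/2)^15, and likewise for blue, so P[monochromatic] = 2·(1/2)^15 = 2^{1 − 15} = 1/16384.
By linearity of expectation: E[X] = C(27, 6) · 2^{1 − 15} = 296010 · 1/16384 = 148005/8192.
Numerically: E[X] ≈ 18.067017.

E[X] = C(27,6)·2^(1−C(6,2)) = 148005/8192 ≈ 18.067017.


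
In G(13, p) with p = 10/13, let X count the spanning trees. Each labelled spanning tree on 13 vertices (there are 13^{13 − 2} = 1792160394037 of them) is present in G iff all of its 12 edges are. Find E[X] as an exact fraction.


K_13 has 13^{13 − 2} = 1792160394037 labelled spanning trees.
For each such spanning tree H, let X_H = 1 if all 12 edges of H are present in G. Then P[X_H = 1] = p^{12} = (10/13)^{12} = 1000000000000/23298085122481.
Summing the indicators: E[X] = Σ_H E[X_H] = 1792160394037 · p^{12} = 1792160394037 · 1000000000000/23298085122481 = 1000000000000/13.
Numerically: E[X] ≈ 7.6923e+10.

E[X] = 1792160394037 · (10/13)^{12} = 1000000000000/13 ≈ 7.6923e+10.


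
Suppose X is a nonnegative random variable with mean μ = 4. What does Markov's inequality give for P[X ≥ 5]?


μ = E[X] = 4, a = 5.
Markov: P[X ≥ 5] ≤ μ/a = (4)/5 = 4/5.
Numerically: ≈ 0.80000.
(Since a = 5 > μ = 4.00000, the bound 4/5 is < 1 and informative.)

P[X ≥ 5] ≤ 4/5 ≈ 0.80000.


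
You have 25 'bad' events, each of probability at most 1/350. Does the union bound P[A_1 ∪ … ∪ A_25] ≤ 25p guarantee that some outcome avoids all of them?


Union bound: P[∪_{i=1}^{25} A_i] ≤ Σ_i P[A_i] ≤ 25·p = 25·(1/350) = 1/14.
Numerically: 1/14 ≈ 0.0714.
Is 1/14 < 1? YES.
Since P[∪ A_i] ≤ 1/14 < 1, the complement has P[∩ A_i^c] ≥ 1 − 1/14 = 13/14 > 0, so some outcome avoids every A_i.

25·p = 1/14 ≈ 0.0714; existence CERTIFIED by the union bound.


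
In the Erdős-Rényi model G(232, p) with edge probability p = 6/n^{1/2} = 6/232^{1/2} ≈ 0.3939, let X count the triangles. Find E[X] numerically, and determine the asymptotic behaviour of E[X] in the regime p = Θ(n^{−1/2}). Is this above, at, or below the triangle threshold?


Number of potential triangles: C(232, 3) = 2054360.
Each occurs with probability p³ ≈ (0.3939)³ ≈ 6.112541e-02.
By linearity: E[X] = C(232, 3)·p³ ≈ 2054360 · 6.112541e-02 ≈ 125573.5940.
Since α = 1/2 < 1, p = c/n^{1/2} ≫ 1/n is above the triangle threshold p ~ 1/n. Asymptotically E[X] ~ (c³/6)·n^{3(1−α)} = (6³/6)·n^{1.5} → ∞; triangles are abundant w.h.p.

E[X] ≈ 125573.5940; in regime p = Θ(1/n^{1/2}) E[X] diverges (above the triangle threshold p ~ 1/n).


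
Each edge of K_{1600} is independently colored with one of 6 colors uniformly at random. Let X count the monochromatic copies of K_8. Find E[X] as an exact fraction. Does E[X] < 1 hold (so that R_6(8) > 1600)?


E[X] = C(1600, 8) · 6^{1 − 28} = 1046712188466516943800 · 6^{−27} = 1046712188466516943800/1023490369077469249536.
As a reduced fraction: E[X] = 4845889761419059925/4738381338321616896 ≈ 1.023.
Is E[X] < 1? NO.
Since E[X] ≥ 1, the first-moment bound is inconclusive at n = 1600; it does NOT by itself certify R_6(8) > 1600.

E[X] = 4845889761419059925/4738381338321616896 ≈ 1.023; E[X] ≥ 1; first-moment method inconclusive here.


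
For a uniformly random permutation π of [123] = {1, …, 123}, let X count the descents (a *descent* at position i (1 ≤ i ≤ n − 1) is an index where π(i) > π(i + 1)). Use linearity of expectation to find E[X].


Write X = Σ X_I over i = 1, …, 122, with X_I the indicator of one descent.
There are 122 indicators.
For each fixed i, the pair (π(i), π(i+1)) is a uniformly random ordered pair of distinct values from {1, …, 123}; by symmetry P[π(i) > π(i+1)] = 1/2.
By linearity: E[X] = 122 · (1/2) = (123 − 1) · (1/2) = 61 ≈ 61.000000.

E[X] = 61 = 61.000000.


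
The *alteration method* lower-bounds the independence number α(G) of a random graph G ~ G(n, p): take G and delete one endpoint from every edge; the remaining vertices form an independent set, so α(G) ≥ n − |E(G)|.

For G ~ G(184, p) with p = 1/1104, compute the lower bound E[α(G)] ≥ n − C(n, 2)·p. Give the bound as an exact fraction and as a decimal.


E[|E(G)|] = C(184, 2)·p = 16836 · (1/1104) = 61/4.
E[α(G)] ≥ n − E[|E(G)|] = 184 − 61/4 = 675/4.
Numerically: ≈ 168.75000.
(This is only a lower bound; the true E[α(G)] may be larger.)

E[α(G)] ≥ 675/4 ≈ 168.75000.


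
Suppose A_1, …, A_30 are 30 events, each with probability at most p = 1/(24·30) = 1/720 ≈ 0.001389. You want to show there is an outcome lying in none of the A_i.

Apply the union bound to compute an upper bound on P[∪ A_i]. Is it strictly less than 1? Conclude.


Union bound: P[∪_{i=1}^{30} A_i] ≤ Σ_i P[A_i] ≤ 30·p = 30·(1/720) = 1/24.
Numerically: 1/24 ≈ 0.041667.
Is 1/24 < 1? YES.
Since P[∪ A_i] ≤ 1/24 < 1, the complement has P[∩ A_i^c] ≥ 1 − 1/24 = 23/24 > 0, so some outcome avoids every A_i.

30·p = 1/24 ≈ 0.041667; existence CERTIFIED by the union bound.


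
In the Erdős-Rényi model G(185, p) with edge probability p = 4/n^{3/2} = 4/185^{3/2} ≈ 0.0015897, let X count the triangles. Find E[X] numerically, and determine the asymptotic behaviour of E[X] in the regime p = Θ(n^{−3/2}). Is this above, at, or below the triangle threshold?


Number of potential triangles: C(185, 3) = 1038220.
Each occurs with probability p³ ≈ (0.0015897)³ ≈ 4.0170496e-09.
By linearity: E[X] = C(185, 3)·p³ ≈ 1038220 · 4.0170496e-09 ≈ 0.00417.
Since α = 3/2 > 1, p = c/n^{3/2} = o(1/n) is below the triangle threshold p ~ 1/n. Asymptotically E[X] ~ (c³/6)·n^{3(1−α)} = (4³/6)·n^{-1.5} → 0, so by Markov's inequality G has no triangles w.h.p.

E[X] ≈ 0.00417; in regime p = Θ(1/n^{3/2}) E[X] tends to 0 (below the triangle threshold p ~ 1/n).


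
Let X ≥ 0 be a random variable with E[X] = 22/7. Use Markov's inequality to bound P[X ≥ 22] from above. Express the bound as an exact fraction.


μ = E[X] = 22/7, a = 22.
Markov: P[X ≥ 22] ≤ μ/a = (22/7)/22 = 1/7.
Numerically: ≈ 0.1429.
(Since a = 22 > μ = 3.1429, the bound 1/7 is < 1 and informative.)

P[X ≥ 22] ≤ 1/7 ≈ 0.1429.


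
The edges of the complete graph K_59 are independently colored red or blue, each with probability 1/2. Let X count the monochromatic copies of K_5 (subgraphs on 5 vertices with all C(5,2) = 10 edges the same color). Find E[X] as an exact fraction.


Let X = Σ_S X_S over the C(59, 5) = 5006386 subsets S of size 5, where X_S = 1 if the K_5 on S is monochromatic.
For a fixed S, the K_5 on S has C(5, 2) = 10 edges. P[all 10 edges red] = (1/2)^10, and likewise for blue, so P[monochromatic] = 2·(1/2)^10 = 2^{1 − 10} = 1/512.
By linearity: E[X] = C(59, 5) · 2^{1 − 10} = 5006386 · 1/512 = 2503193/256.
Numerically: E[X] ≈ 9778.097656.

E[X] = C(59,5)·2^(1−C(5,2)) = 2503193/256 ≈ 9778.097656.


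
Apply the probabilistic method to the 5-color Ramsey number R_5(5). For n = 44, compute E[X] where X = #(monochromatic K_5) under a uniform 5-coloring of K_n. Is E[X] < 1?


E[X] = C(44, 5) · 5^{1 − 10} = 1086008 · 5^{−9} = 1086008/1953125.
As a reduced fraction: E[X] = 1086008/1953125 ≈ 0.55604.
Is E[X] < 1? YES.
Since E[X] < 1, there exists a 5-coloring of K_{44} with no monochromatic K_5; hence R_5(5) > 44.

E[X] = 1086008/1953125 ≈ 0.55604; E[X] < 1, so R_5(5) > 44.


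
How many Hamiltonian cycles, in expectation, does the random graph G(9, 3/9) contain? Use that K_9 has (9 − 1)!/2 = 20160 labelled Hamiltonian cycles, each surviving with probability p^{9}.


K_9 has (9 − 1)!/2 = 20160 labelled Hamiltonian cycles.
For each such Hamiltonian cycle H, let X_H = 1 if all 9 edges of H are present in G. Then P[X_H = 1] = p^{9} = (1/3)^{9} = 1/19683.
By linearity of expectation: E[X] = Σ_H E[X_H] = 20160 · p^{9} = 20160 · 1/19683 = 2240/2187.
Numerically: E[X] ≈ 1.02.

E[X] = 20160 · (1/3)^{9} = 2240/2187 ≈ 1.02.


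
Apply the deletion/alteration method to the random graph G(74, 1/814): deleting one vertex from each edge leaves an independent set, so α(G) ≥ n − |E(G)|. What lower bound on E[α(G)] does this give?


E[|E(G)|] = C(74, 2)·p = 2701 · (1/814) = 73/22.
E[α(G)] ≥ n − E[|E(G)|] = 74 − 73/22 = 1555/22.
Numerically: ≈ 70.681818.
(This is only a lower bound; the true E[α(G)] may be larger.)

E[α(G)] ≥ 1555/22 ≈ 70.681818.


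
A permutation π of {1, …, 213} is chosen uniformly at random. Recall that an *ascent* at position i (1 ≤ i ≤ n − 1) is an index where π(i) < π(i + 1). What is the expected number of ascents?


Write X = Σ X_I over i = 1, …, 212, with X_I the indicator of one ascent.
There are 212 indicators.
For each fixed i, the pair (π(i), π(i+1)) is a uniformly random ordered pair of distinct values from {1, …, 213}; by symmetry P[π(i) < π(i+1)] = 1/2.
By linearity: E[X] = 212 · (1/2) = (213 − 1) · (1/2) = 106 ≈ 106.00000.

E[X] = 106 = 106.00000.


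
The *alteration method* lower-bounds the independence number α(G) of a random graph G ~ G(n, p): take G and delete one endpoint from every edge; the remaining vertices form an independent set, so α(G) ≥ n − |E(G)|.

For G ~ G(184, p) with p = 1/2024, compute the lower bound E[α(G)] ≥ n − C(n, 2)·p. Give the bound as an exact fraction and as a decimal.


E[|E(G)|] = C(184, 2)·p = 16836 · (1/2024) = 183/22.
E[α(G)] ≥ n − E[|E(G)|] = 184 − 183/22 = 3865/22.
Numerically: ≈ 175.68182.
(This is only a lower bound; the true E[α(G)] may be larger.)

E[α(G)] ≥ 3865/22 ≈ 175.68182.


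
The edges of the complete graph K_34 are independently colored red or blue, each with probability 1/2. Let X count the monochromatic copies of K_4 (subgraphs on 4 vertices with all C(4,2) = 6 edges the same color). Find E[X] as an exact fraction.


Let X = Σ_S X_S over the C(34, 4) = 46376 subsets S of size 4, where X_S = 1 if the K_4 on S is monochromatic.
For a fixed S, the K_4 on S has C(4, 2) = 6 edges. P[all 6 edges red] = (1/2)^6, and likewise for blue, so P[monochromatic] = 2·(1/2)^6 = 2^{1 − 6} = 1/32.
Summing: E[X] = C(34, 4) · 2^{1 − 6} = 46376 · 1/32 = 5797/4.
Numerically: E[X] ≈ 1449.25000.

E[X] = C(34,4)·2^(1−C(4,2)) = 5797/4 ≈ 1449.25000.


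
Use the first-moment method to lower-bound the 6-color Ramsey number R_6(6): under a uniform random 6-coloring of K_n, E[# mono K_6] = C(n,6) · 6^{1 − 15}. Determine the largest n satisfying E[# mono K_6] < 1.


We need C(n, 6) · 6^{1 − 15} < 1, i.e. C(n, 6) < 6^{15 − 1} = 78364164096.
Check values of n near the boundary:
  n = 196: C(196, 6) = 72887293024; 72887293024 < 78364164096? YES
  n = 197: C(197, 6) = 75176946208; 75176946208 < 78364164096? YES
  n = 198: C(198, 6) = 77526225777; 77526225777 < 78364164096? YES
  n = 199: C(199, 6) = 79936367511; 79936367511 < 78364164096? NO
  n = 200: C(200, 6) = 82408626300; 82408626300 < 78364164096? NO
  n = 201: C(201, 6) = 84944276340; 84944276340 < 78364164096? NO
The largest n with C(n, 6) < 78364164096 is n = 198 (where E[X] = 25842075259/26121388032 ≈ 0.9893071). Hence R_6(6) > 198, i.e. R_6(6) ≥ 199.

Largest n = 198; hence R_6(6) > 198.


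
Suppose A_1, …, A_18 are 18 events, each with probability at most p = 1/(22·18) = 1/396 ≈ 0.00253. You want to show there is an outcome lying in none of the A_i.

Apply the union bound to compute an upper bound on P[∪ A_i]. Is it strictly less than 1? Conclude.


Union bound: P[∪_{i=1}^{18} A_i] ≤ Σ_i P[A_i] ≤ 18·p = 18·(1/396) = 1/22.
Numerically: 1/22 ≈ 0.04545.
Is 1/22 < 1? YES.
Since P[∪ A_i] ≤ 1/22 < 1, the complement has P[∩ A_i^c] ≥ 1 − 1/22 = 21/22 > 0, so some outcome avoids every A_i.

18·p = 1/22 ≈ 0.04545; existence CERTIFIED by the union bound.


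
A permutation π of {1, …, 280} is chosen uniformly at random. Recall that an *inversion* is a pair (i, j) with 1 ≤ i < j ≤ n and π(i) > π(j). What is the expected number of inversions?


Write X = Σ X_I over the C(280, 2) = 39060 pairs i < j, with X_I the indicator of one inversion.
There are 39060 indicators.
For each fixed pair i < j, the values π(i) and π(j) are two distinct elements of {1, …, 280} in uniformly random order; by symmetry P[π(i) > π(j)] = 1/2.
By linearity: E[X] = 39060 · (1/2) = C(280, 2) · (1/2) = 39060/2 = 19530 ≈ 19530.00000.

E[X] = 19530 = 19530.00000.


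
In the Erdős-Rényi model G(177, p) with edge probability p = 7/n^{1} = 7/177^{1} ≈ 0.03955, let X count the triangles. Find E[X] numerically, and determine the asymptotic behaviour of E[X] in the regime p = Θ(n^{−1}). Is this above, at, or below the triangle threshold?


Number of potential triangles: C(177, 3) = 908600.
Each occurs with probability p³ ≈ (0.03955)³ ≈ 6.185493e-05.
By linearity: E[X] = C(177, 3)·p³ ≈ 908600 · 6.185493e-05 ≈ 56.2014.
Here α = 1, so p = 7/n is exactly at the triangle threshold p ~ 1/n. Asymptotically E[X] → c³/6 = 7³/6 = 343/6 ≈ 57.1667, a bounded constant. In this regime the triangle count is asymptotically Poisson(c³/6).

E[X] ≈ 56.2014; in regime p = Θ(1/n^{1}) E[X] stays bounded (at the triangle threshold p ~ 1/n).


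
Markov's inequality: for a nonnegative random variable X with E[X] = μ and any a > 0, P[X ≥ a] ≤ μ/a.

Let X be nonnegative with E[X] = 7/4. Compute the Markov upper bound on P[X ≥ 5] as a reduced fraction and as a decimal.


μ = E[X] = 7/4, a = 5.
Markov: P[X ≥ 5] ≤ μ/a = (7/4)/5 = 7/20.
Numerically: ≈ 0.350.
(Since a = 5 > μ = 1.750, the bound 7/20 is < 1 and informative.)

P[X ≥ 5] ≤ 7/20 ≈ 0.350.


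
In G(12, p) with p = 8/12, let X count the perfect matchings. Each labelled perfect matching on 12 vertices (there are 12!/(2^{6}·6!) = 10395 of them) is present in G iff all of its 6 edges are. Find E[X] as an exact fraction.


K_12 has 12!/(2^{6}·6!) = 10395 labelled perfect matchings.
For each such perfect matching H, let X_H = 1 if all 6 edges of H are present in G. Then P[X_H = 1] = p^{6} = (2/3)^{6} = 64/729.
By linearity: E[X] = Σ_H E[X_H] = 10395 · p^{6} = 10395 · 64/729 = 24640/27.
Numerically: E[X] ≈ 913.

E[X] = 10395 · (2/3)^{6} = 24640/27 ≈ 913.


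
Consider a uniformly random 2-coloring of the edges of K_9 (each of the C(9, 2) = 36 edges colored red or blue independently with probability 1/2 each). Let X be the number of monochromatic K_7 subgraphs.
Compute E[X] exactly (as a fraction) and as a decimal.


Let X = Σ_S X_S over the C(9, 7) = 36 subsets S of size 7, where X_S = 1 if the K_7 on S is monochromatic.
For a fixed S, the K_7 on S has C(7, 2) = 21 edges. P[all 21 edges red] = (1/2)^21, and likewise for blue, so P[monochromatic] = 2·(1/2)^21 = 2^{1 − 21} = 1/1048576.
By linearity: E[X] = C(9, 7) · 2^{1 − 21} = 36 · 1/1048576 = 9/262144.
Numerically: E[X] ≈ 0.000.

E[X] = C(9,7)·2^(1−C(7,2)) = 9/262144 ≈ 0.000.


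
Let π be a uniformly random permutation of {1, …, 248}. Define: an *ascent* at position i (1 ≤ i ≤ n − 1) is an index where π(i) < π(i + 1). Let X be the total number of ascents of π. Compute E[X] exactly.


Write X = Σ X_I over i = 1, …, 247, with X_I the indicator of one ascent.
There are 247 indicators.
For each fixed i, the pair (π(i), π(i+1)) is a uniformly random ordered pair of distinct values from {1, …, 248}; by symmetry P[π(i) < π(i+1)] = 1/2.
By linearity: E[X] = 247 · (1/2) = (248 − 1) · (1/2) = 247/2 ≈ 123.50000.

E[X] = 247/2 = 123.50000.


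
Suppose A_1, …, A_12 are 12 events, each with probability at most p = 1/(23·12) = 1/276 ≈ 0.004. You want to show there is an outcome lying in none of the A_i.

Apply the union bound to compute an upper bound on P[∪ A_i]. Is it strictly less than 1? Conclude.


Union bound: P[∪_{i=1}^{12} A_i] ≤ Σ_i P[A_i] ≤ 12·p = 12·(1/276) = 1/23.
Numerically: 1/23 ≈ 0.043.
Is 1/23 < 1? YES.
Since P[∪ A_i] ≤ 1/23 < 1, the complement has P[∩ A_i^c] ≥ 1 − 1/23 = 22/23 > 0, so some outcome avoids every A_i.

12·p = 1/23 ≈ 0.043; existence CERTIFIED by the union bound.


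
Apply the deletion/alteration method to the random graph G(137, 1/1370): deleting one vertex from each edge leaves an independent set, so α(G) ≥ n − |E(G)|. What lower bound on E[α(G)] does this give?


E[|E(G)|] = C(137, 2)·p = 9316 · (1/1370) = 34/5.
E[α(G)] ≥ n − E[|E(G)|] = 137 − 34/5 = 651/5.
Numerically: ≈ 130.200.
(This is only a lower bound; the true E[α(G)] may be larger.)

E[α(G)] ≥ 651/5 ≈ 130.200.


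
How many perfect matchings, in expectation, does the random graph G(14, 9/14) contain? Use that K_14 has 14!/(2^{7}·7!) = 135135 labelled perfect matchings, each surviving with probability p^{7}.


K_14 has 14!/(2^{7}·7!) = 135135 labelled perfect matchings.
For each such perfect matching H, let X_H = 1 if all 7 edges of H are present in G. Then P[X_H = 1] = p^{7} = (9/14)^{7} = 4782969/105413504.
By linearity of expectation: E[X] = Σ_H E[X_H] = 135135 · p^{7} = 135135 · 4782969/105413504 = 92335216545/15059072.
Numerically: E[X] ≈ 6.13e+03.

E[X] = 135135 · (9/14)^{7} = 92335216545/15059072 ≈ 6.13e+03.


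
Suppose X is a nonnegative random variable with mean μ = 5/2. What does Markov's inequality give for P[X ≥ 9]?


μ = E[X] = 5/2, a = 9.
Markov: P[X ≥ 9] ≤ μ/a = (5/2)/9 = 5/18.
Numerically: ≈ 0.277778.
(Since a = 9 > μ = 2.500000, the bound 5/18 is < 1 and informative.)

P[X ≥ 9] ≤ 5/18 ≈ 0.277778.


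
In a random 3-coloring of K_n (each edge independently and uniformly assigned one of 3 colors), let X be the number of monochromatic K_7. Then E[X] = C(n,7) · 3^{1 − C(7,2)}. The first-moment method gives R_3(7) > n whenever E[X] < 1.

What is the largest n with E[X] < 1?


We need C(n, 7) · 3^{1 − 21} < 1, i.e. C(n, 7) < 3^{21 − 1} = 3486784401.
Check values of n near the boundary:
  n = 76: C(76, 7) = 2186189400; 2186189400 < 3486784401? YES
  n = 77: C(77, 7) = 2404808340; 2404808340 < 3486784401? YES
  n = 78: C(78, 7) = 2641902120; 2641902120 < 3486784401? YES
  n = 79: C(79, 7) = 2898753715; 2898753715 < 3486784401? YES
  n = 80: C(80, 7) = 3176716400; 3176716400 < 3486784401? YES
  n = 81: C(81, 7) = 3477216600; 3477216600 < 3486784401? YES
  n = 82: C(82, 7) = 3801756816; 3801756816 < 3486784401? NO
  n = 83: C(83, 7) = 4151918628; 4151918628 < 3486784401? NO
  n = 84: C(84, 7) = 4529365776; 4529365776 < 3486784401? NO
The largest n with C(n, 7) < 3486784401 is n = 81 (where E[X] = 42928600/43046721 ≈ 0.997256). Hence R_3(7) > 81, i.e. R_3(7) ≥ 82.

Largest n = 81; hence R_3(7) > 81.


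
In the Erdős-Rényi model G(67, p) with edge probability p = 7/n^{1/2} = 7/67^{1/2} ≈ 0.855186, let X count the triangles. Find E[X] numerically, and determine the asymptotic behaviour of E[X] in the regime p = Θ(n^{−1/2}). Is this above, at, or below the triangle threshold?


Number of potential triangles: C(67, 3) = 47905.
Each occurs with probability p³ ≈ (0.855186)³ ≈ 6.25434618e-01.
By linearity: E[X] = C(67, 3)·p³ ≈ 47905 · 6.25434618e-01 ≈ 29961.445381.
Since α = 1/2 < 1, p = c/n^{1/2} ≫ 1/n is above the triangle threshold p ~ 1/n. Asymptotically E[X] ~ (c³/6)·n^{3(1−α)} = (7³/6)·n^{1.5} → ∞; triangles are abundant w.h.p.

E[X] ≈ 29961.445381; in regime p = Θ(1/n^{1/2}) E[X] diverges (above the triangle threshold p ~ 1/n).


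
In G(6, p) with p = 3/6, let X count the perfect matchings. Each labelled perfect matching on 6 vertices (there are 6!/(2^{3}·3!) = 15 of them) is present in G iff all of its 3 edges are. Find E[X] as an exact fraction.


K_6 has 6!/(2^{3}·3!) = 15 labelled perfect matchings.
For each such perfect matching H, let X_H = 1 if all 3 edges of H are present in G. Then P[X_H = 1] = p^{3} = (1/2)^{3} = 1/8.
By linearity of expectation: E[X] = Σ_H E[X_H] = 15 · p^{3} = 15 · 1/8 = 15/8.
Numerically: E[X] ≈ 1.875.

E[X] = 15 · (1/2)^{3} = 15/8 ≈ 1.875.


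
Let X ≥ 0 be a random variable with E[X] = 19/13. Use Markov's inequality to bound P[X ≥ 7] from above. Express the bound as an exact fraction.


μ = E[X] = 19/13, a = 7.
Markov: P[X ≥ 7] ≤ μ/a = (19/13)/7 = 19/91.
Numerically: ≈ 0.20879.
(Since a = 7 > μ = 1.46154, the bound 19/91 is < 1 and informative.)

P[X ≥ 7] ≤ 19/91 ≈ 0.20879.


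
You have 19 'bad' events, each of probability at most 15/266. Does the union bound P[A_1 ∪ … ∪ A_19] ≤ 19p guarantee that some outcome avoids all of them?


Union bound: P[∪_{i=1}^{19} A_i] ≤ Σ_i P[A_i] ≤ 19·p = 19·(15/266) = 15/14.
Numerically: 15/14 ≈ 1.071429.
Is 15/14 < 1? NO.
Since the bound 15/14 is ≥ 1, the union bound is uninformative here; it does NOT by itself certify existence.

19·p = 15/14 ≈ 1.071429; existence NOT certified by the union bound.


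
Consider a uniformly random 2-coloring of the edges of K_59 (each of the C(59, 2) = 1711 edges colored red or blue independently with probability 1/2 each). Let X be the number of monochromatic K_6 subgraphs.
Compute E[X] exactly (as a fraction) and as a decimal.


Let X = Σ_S X_S over the C(59, 6) = 45057474 subsets S of size 6, where X_S = 1 if the K_6 on S is monochromatic.
For a fixed S, the K_6 on S has C(6, 2) = 15 edges. P[all 15 edges red] = (1/2)^15, and likewise for blue, so P[monochromatic] = 2·(1/2)^15 = 2^{1 − 15} = 1/16384.
Summing: E[X] = C(59, 6) · 2^{1 − 15} = 45057474 · 1/16384 = 22528737/8192.
Numerically: E[X] ≈ 2750.08997.

E[X] = C(59,6)·2^(1−C(6,2)) = 22528737/8192 ≈ 2750.08997.


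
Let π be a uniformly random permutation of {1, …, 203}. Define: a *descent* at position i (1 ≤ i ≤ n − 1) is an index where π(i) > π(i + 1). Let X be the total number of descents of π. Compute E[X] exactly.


Write X = Σ X_I over i = 1, …, 202, with X_I the indicator of one descent.
There are 202 indicators.
For each fixed i, the pair (π(i), π(i+1)) is a uniformly random ordered pair of distinct values from {1, …, 203}; by symmetry P[π(i) > π(i+1)] = 1/2.
By linearity: E[X] = 202 · (1/2) = (203 − 1) · (1/2) = 101 ≈ 101.0000.

E[X] = 101 = 101.0000.


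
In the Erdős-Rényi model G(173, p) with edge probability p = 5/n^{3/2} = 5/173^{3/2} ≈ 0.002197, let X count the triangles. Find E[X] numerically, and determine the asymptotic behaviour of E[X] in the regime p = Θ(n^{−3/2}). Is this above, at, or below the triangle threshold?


Number of potential triangles: C(173, 3) = 848046.
Each occurs with probability p³ ≈ (0.002197)³ ≈ 1.060969e-08.
By linearity: E[X] = C(173, 3)·p³ ≈ 848046 · 1.060969e-08 ≈ 0.0090.
Since α = 3/2 > 1, p = c/n^{3/2} = o(1/n) is below the triangle threshold p ~ 1/n. Asymptotically E[X] ~ (c³/6)·n^{3(1−α)} = (5³/6)·n^{-1.5} → 0, so by Markov's inequality G has no triangles w.h.p.

E[X] ≈ 0.0090; in regime p = Θ(1/n^{3/2}) E[X] tends to 0 (below the triangle threshold p ~ 1/n).


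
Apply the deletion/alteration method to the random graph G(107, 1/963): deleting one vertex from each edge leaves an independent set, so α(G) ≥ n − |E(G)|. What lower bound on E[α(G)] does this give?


E[|E(G)|] = C(107, 2)·p = 5671 · (1/963) = 53/9.
E[α(G)] ≥ n − E[|E(G)|] = 107 − 53/9 = 910/9.
Numerically: ≈ 101.111111.
(This is only a lower bound; the true E[α(G)] may be larger.)

E[α(G)] ≥ 910/9 ≈ 101.111111.


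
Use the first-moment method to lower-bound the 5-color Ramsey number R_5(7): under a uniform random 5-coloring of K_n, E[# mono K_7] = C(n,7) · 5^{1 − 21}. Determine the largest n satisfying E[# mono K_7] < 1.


We need C(n, 7) · 5^{1 − 21} < 1, i.e. C(n, 7) < 5^{21 − 1} = 95367431640625.
Check values of n near the boundary:
  n = 332: C(332, 7) = 82772214646616; 82772214646616 < 95367431640625? YES
  n = 333: C(333, 7) = 84549532139028; 84549532139028 < 95367431640625? YES
  n = 334: C(334, 7) = 86359460961576; 86359460961576 < 95367431640625? YES
  n = 335: C(335, 7) = 88202498238195; 88202498238195 < 95367431640625? YES
  n = 336: C(336, 7) = 90079147136880; 90079147136880 < 95367431640625? YES
  n = 337: C(337, 7) = 91989916924632; 91989916924632 < 95367431640625? YES
  n = 338: C(338, 7) = 93935323022736; 93935323022736 < 95367431640625? YES
  n = 339: C(339, 7) = 95915887062372; 95915887062372 < 95367431640625? NO
  n = 340: C(340, 7) = 97932136940560; 97932136940560 < 95367431640625? NO
  n = 341: C(341, 7) = 99984606876440; 99984606876440 < 95367431640625? NO
The largest n with C(n, 7) < 95367431640625 is n = 338 (where E[X] = 93935323022736/95367431640625 ≈ 0.9850). Hence R_5(7) > 338, i.e. R_5(7) ≥ 339.

Largest n = 338; hence R_5(7) > 338.


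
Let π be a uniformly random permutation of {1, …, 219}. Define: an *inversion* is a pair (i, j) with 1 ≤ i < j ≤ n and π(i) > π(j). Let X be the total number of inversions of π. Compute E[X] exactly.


Write X = Σ X_I over the C(219, 2) = 23871 pairs i < j, with X_I the indicator of one inversion.
There are 23871 indicators.
For each fixed pair i < j, the values π(i) and π(j) are two distinct elements of {1, …, 219} in uniformly random order; by symmetry P[π(i) > π(j)] = 1/2.
By linearity: E[X] = 23871 · (1/2) = C(219, 2) · (1/2) = 23871/2 = 23871/2 ≈ 11935.5000.

E[X] = 23871/2 = 11935.5000.


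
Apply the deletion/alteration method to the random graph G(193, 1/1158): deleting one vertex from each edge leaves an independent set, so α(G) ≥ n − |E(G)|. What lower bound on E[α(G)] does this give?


E[|E(G)|] = C(193, 2)·p = 18528 · (1/1158) = 16.
E[α(G)] ≥ n − E[|E(G)|] = 193 − 16 = 177.
Numerically: ≈ 177.0000.
(This is only a lower bound; the true E[α(G)] may be larger.)

E[α(G)] ≥ 177 ≈ 177.0000.


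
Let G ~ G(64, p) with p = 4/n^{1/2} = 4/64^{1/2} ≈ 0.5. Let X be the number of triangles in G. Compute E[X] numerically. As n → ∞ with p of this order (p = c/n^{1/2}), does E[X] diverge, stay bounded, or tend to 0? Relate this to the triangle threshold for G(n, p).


Number of potential triangles: C(64, 3) = 41664.
Each occurs with probability p³ ≈ (0.5)³ ≈ 1.25000000e-01.
By linearity: E[X] = C(64, 3)·p³ ≈ 41664 · 1.25000000e-01 ≈ 5208.000000.
Since α = 1/2 < 1, p = c/n^{1/2} ≫ 1/n is above the triangle threshold p ~ 1/n. Asymptotically E[X] ~ (c³/6)·n^{3(1−α)} = (4³/6)·n^{1.5} → ∞; triangles are abundant w.h.p.

E[X] ≈ 5208.000000; in regime p = Θ(1/n^{1/2}) E[X] diverges (above the triangle threshold p ~ 1/n).


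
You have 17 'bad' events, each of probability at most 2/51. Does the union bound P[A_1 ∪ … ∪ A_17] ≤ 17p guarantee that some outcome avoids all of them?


Union bound: P[∪_{i=1}^{17} A_i] ≤ Σ_i P[A_i] ≤ 17·p = 17·(2/51) = 2/3.
Numerically: 2/3 ≈ 0.6666667.
Is 2/3 < 1? YES.
Since P[∪ A_i] ≤ 2/3 < 1, the complement has P[∩ A_i^c] ≥ 1 − 2/3 = 1/3 > 0, so some outcome avoids every A_i.

17·p = 2/3 ≈ 0.6666667; existence CERTIFIED by the union bound.


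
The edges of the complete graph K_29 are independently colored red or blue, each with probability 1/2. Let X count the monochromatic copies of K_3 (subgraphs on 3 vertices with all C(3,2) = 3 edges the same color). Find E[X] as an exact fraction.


Let X = Σ_S X_S over the C(29, 3) = 3654 subsets S of size 3, where X_S = 1 if the K_3 on S is monochromatic.
For a fixed S, the K_3 on S has C(3, 2) = 3 edges. P[all 3 edges red] = (1/2)^3, and likewise for blue, so P[monochromatic] = 2·(1/2)^3 = 2^{1 − 3} = 1/4.
By linearity: E[X] = C(29, 3) · 2^{1 − 3} = 3654 · 1/4 = 1827/2.
Numerically: E[X] ≈ 913.500000.

E[X] = C(29,3)·2^(1−C(3,2)) = 1827/2 ≈ 913.500000.


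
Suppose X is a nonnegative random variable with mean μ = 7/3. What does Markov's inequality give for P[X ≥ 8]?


μ = E[X] = 7/3, a = 8.
Markov: P[X ≥ 8] ≤ μ/a = (7/3)/8 = 7/24.
Numerically: ≈ 0.2917.
(Since a = 8 > μ = 2.3333, the bound 7/24 is < 1 and informative.)

P[X ≥ 8] ≤ 7/24 ≈ 0.2917.


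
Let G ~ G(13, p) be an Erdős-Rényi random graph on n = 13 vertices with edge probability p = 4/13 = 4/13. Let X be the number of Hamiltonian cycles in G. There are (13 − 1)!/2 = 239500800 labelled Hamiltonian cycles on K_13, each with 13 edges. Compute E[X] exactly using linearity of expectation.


K_13 has (13 − 1)!/2 = 239500800 labelled Hamiltonian cycles.
For each such Hamiltonian cycle H, let X_H = 1 if all 13 edges of H are present in G. Then P[X_H = 1] = p^{13} = (4/13)^{13} = 67108864/302875106592253.
Summing the indicators: E[X] = Σ_H E[X_H] = 239500800 · p^{13} = 239500800 · 67108864/302875106592253 = 16072626615091200/302875106592253.
Numerically: E[X] ≈ 53.0668.

E[X] = 239500800 · (4/13)^{13} = 16072626615091200/302875106592253 ≈ 53.0668.


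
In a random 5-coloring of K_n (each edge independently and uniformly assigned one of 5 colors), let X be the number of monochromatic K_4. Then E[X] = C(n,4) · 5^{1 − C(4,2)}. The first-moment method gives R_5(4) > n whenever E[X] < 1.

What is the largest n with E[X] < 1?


We need C(n, 4) · 5^{1 − 6} < 1, i.e. C(n, 4) < 5^{6 − 1} = 3125.
Check values of n near the boundary:
  n = 14: C(14, 4) = 1001; 1001 < 3125? YES
  n = 15: C(15, 4) = 1365; 1365 < 3125? YES
  n = 16: C(16, 4) = 1820; 1820 < 3125? YES
  n = 17: C(17, 4) = 2380; 2380 < 3125? YES
  n = 18: C(18, 4) = 3060; 3060 < 3125? YES
  n = 19: C(19, 4) = 3876; 3876 < 3125? NO
  n = 20: C(20, 4) = 4845; 4845 < 3125? NO
The largest n with C(n, 4) < 3125 is n = 18 (where E[X] = 612/625 ≈ 0.979). Hence R_5(4) > 18, i.e. R_5(4) ≥ 19.

Largest n = 18; hence R_5(4) > 18.


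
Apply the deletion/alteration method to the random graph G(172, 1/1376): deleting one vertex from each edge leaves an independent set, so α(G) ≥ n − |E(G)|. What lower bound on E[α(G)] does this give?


E[|E(G)|] = C(172, 2)·p = 14706 · (1/1376) = 171/16.
E[α(G)] ≥ n − E[|E(G)|] = 172 − 171/16 = 2581/16.
Numerically: ≈ 161.31250.
(This is only a lower bound; the true E[α(G)] may be larger.)

E[α(G)] ≥ 2581/16 ≈ 161.31250.


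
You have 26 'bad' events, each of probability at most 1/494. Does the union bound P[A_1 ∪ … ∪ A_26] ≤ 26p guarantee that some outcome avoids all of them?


Union bound: P[∪_{i=1}^{26} A_i] ≤ Σ_i P[A_i] ≤ 26·p = 26·(1/494) = 1/19.
Numerically: 1/19 ≈ 0.053.
Is 1/19 < 1? YES.
Since P[∪ A_i] ≤ 1/19 < 1, the complement has P[∩ A_i^c] ≥ 1 − 1/19 = 18/19 > 0, so some outcome avoids every A_i.

26·p = 1/19 ≈ 0.053; existence CERTIFIED by the union bound.


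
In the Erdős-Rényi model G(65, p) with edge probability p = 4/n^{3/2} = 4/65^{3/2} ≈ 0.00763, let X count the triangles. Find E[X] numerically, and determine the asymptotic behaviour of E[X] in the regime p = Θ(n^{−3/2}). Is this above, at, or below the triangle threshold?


Number of potential triangles: C(65, 3) = 43680.
Each occurs with probability p³ ≈ (0.00763)³ ≈ 4.44703e-07.
By linearity: E[X] = C(65, 3)·p³ ≈ 43680 · 4.44703e-07 ≈ 0.019.
Since α = 3/2 > 1, p = c/n^{3/2} = o(1/n) is below the triangle threshold p ~ 1/n. Asymptotically E[X] ~ (c³/6)·n^{3(1−α)} = (4³/6)·n^{-1.5} → 0, so by Markov's inequality G has no triangles w.h.p.

E[X] ≈ 0.019; in regime p = Θ(1/n^{3/2}) E[X] tends to 0 (below the triangle threshold p ~ 1/n).


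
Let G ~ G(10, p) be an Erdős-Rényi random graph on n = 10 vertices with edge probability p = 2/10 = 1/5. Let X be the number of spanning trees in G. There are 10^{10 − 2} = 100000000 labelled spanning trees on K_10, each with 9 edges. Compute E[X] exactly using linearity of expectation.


K_10 has 10^{10 − 2} = 100000000 labelled spanning trees.
For each such spanning tree H, let X_H = 1 if all 9 edges of H are present in G. Then P[X_H = 1] = p^{9} = (1/5)^{9} = 1/1953125.
Summing the indicators: E[X] = Σ_H E[X_H] = 100000000 · p^{9} = 100000000 · 1/1953125 = 256/5.
Numerically: E[X] ≈ 51.2.

E[X] = 100000000 · (1/5)^{9} = 256/5 ≈ 51.2.


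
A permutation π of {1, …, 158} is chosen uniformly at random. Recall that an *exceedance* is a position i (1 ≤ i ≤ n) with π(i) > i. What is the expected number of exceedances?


Write X = Σ_{i=1}^{158} X_i, where X_i = 1_{π(i) > i}.
For each fixed i, π(i) is uniform over {1, …, 158} (marginal of a uniform permutation), so P[π(i) > i] = (n − i)/n. Summing: Σ_{i=1}^{158} (n − i)/n = (0 + 1 + … + 157)/158 = 158(158 − 1)/(2·158) = (158 − 1)/2.
Hence E[X] = Σ_{i=1}^{158} (158 − i)/158 = 157/2 ≈ 78.500.

E[X] = 157/2 = 78.500.


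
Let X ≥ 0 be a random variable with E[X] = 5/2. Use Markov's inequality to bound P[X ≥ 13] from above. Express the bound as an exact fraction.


μ = E[X] = 5/2, a = 13.
Markov: P[X ≥ 13] ≤ μ/a = (5/2)/13 = 5/26.
Numerically: ≈ 0.19231.
(Since a = 13 > μ = 2.50000, the bound 5/26 is < 1 and informative.)

P[X ≥ 13] ≤ 5/26 ≈ 0.19231.


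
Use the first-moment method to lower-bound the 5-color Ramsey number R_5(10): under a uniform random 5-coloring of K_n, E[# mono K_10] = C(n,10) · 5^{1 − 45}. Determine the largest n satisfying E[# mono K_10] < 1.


We need C(n, 10) · 5^{1 − 45} < 1, i.e. C(n, 10) < 5^{45 − 1} = 5684341886080801486968994140625.
Check values of n near the boundary:
  n = 5389: C(5389, 10) = 5645340767466558997768874792926; 5645340767466558997768874792926 < 5684341886080801486968994140625? YES
  n = 5390: C(5390, 10) = 5655833965919099070255434039753; 5655833965919099070255434039753 < 5684341886080801486968994140625? YES
  n = 5391: C(5391, 10) = 5666344714787188828795213697883; 5666344714787188828795213697883 < 5684341886080801486968994140625? YES
  n = 5392: C(5392, 10) = 5676873040158402483252283957448; 5676873040158402483252283957448 < 5684341886080801486968994140625? YES
  n = 5393: C(5393, 10) = 5687418968154238267170642278008; 5687418968154238267170642278008 < 5684341886080801486968994140625? NO
The largest n with C(n, 10) < 5684341886080801486968994140625 is n = 5392 (where E[X] = 5676873040158402483252283957448/5684341886080801486968994140625 ≈ 0.9987). Hence R_5(10) > 5392, i.e. R_5(10) ≥ 5393.

Largest n = 5392; hence R_5(10) > 5392.


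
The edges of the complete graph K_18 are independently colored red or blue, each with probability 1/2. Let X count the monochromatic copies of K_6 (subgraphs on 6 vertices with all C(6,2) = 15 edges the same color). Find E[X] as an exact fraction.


Let X = Σ_S X_S over the C(18, 6) = 18564 subsets S of size 6, where X_S = 1 if the K_6 on S is monochromatic.
For a fixed S, the K_6 on S has C(6, 2) = 15 edges. P[all 15 edges red] = (1/2)^15, and likewise for blue, so P[monochromatic] = 2·(1/2)^15 = 2^{1 − 15} = 1/16384.
By linearity of expectation: E[X] = C(18, 6) · 2^{1 − 15} = 18564 · 1/16384 = 4641/4096.
Numerically: E[X] ≈ 1.1331.

E[X] = C(18,6)·2^(1−C(6,2)) = 4641/4096 ≈ 1.1331.


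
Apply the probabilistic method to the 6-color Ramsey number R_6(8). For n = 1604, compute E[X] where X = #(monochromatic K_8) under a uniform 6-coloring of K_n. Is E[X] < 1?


E[X] = C(1604, 8) · 6^{1 − 28} = 1067877273673000226280 · 6^{−27} = 1067877273673000226280/1023490369077469249536.
As a reduced fraction: E[X] = 44494886403041676095/42645432044894552064 ≈ 1.0434.
Is E[X] < 1? NO.
Since E[X] ≥ 1, the first-moment bound is inconclusive at n = 1604; it does NOT by itself certify R_6(8) > 1604.

E[X] = 44494886403041676095/42645432044894552064 ≈ 1.0434; E[X] ≥ 1; first-moment method inconclusive here.


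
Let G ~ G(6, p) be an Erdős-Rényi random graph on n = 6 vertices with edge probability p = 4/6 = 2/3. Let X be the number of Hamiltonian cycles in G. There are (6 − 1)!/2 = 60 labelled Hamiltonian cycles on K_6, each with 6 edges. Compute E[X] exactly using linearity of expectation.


K_6 has (6 − 1)!/2 = 60 labelled Hamiltonian cycles.
For each such Hamiltonian cycle H, let X_H = 1 if all 6 edges of H are present in G. Then P[X_H = 1] = p^{6} = (2/3)^{6} = 64/729.
By linearity: E[X] = Σ_H E[X_H] = 60 · p^{6} = 60 · 64/729 = 1280/243.
Numerically: E[X] ≈ 5.2675.

E[X] = 60 · (2/3)^{6} = 1280/243 ≈ 5.2675.


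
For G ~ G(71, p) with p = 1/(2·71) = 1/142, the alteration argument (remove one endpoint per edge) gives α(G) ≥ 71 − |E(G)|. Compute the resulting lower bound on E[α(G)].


E[|E(G)|] = C(71, 2)·p = 2485 · (1/142) = 35/2.
E[α(G)] ≥ n − E[|E(G)|] = 71 − 35/2 = 107/2.
Numerically: ≈ 53.500.
(This is only a lower bound; the true E[α(G)] may be larger.)

E[α(G)] ≥ 107/2 ≈ 53.500.


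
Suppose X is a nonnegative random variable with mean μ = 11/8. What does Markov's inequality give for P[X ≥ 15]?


μ = E[X] = 11/8, a = 15.
Markov: P[X ≥ 15] ≤ μ/a = (11/8)/15 = 11/120.
Numerically: ≈ 0.0917.
(Since a = 15 > μ = 1.3750, the bound 11/120 is < 1 and informative.)

P[X ≥ 15] ≤ 11/120 ≈ 0.0917.


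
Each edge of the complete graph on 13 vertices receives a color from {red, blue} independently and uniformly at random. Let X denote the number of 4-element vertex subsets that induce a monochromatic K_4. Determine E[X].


Let X = Σ_S X_S over the C(13, 4) = 715 subsets S of size 4, where X_S = 1 if the K_4 on S is monochromatic.
For a fixed S, the K_4 on S has C(4, 2) = 6 edges. P[all 6 edges red] = (1/2)^6, and likewise for blue, so P[monochromatic] = 2·(1/2)^6 = 2^{1 − 6} = 1/32.
By linearity of expectation: E[X] = C(13, 4) · 2^{1 − 6} = 715 · 1/32 = 715/32.
Numerically: E[X] ≈ 22.3438.

E[X] = C(13,4)·2^(1−C(4,2)) = 715/32 ≈ 22.3438.


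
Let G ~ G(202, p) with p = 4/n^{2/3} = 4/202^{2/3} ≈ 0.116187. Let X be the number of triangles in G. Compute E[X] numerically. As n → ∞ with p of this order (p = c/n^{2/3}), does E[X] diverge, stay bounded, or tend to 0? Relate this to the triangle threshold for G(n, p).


Number of potential triangles: C(202, 3) = 1353400.
Each occurs with probability p³ ≈ (0.116187)³ ≈ 1.56847368e-03.
By linearity: E[X] = C(202, 3)·p³ ≈ 1353400 · 1.56847368e-03 ≈ 2122.772277.
Since α = 2/3 < 1, p = c/n^{2/3} ≫ 1/n is above the triangle threshold p ~ 1/n. Asymptotically E[X] ~ (c³/6)·n^{3(1−α)} = (4³/6)·n^{1} → ∞; triangles are abundant w.h.p.

E[X] ≈ 2122.772277; in regime p = Θ(1/n^{2/3}) E[X] diverges (above the triangle threshold p ~ 1/n).


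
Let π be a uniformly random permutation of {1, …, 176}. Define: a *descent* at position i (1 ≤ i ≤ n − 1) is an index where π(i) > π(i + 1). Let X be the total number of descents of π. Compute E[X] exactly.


Write X = Σ X_I over i = 1, …, 175, with X_I the indicator of one descent.
There are 175 indicators.
For each fixed i, the pair (π(i), π(i+1)) is a uniformly random ordered pair of distinct values from {1, …, 176}; by symmetry P[π(i) > π(i+1)] = 1/2.
By linearity: E[X] = 175 · (1/2) = (176 − 1) · (1/2) = 175/2 ≈ 87.50000.

E[X] = 175/2 = 87.50000.
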